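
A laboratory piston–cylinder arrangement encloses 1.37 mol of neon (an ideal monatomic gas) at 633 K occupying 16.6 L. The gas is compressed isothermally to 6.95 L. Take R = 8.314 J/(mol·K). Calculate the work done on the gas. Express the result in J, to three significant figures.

Isothermal: W = nRT ln(V₂/V₁).
W = (1.37)(8.314)(633) × ln(6.95/16.6)
  = 7210 × -0.8707
W_by_gas = -6277 J; work on gas = −W_by = 6277 J.

W ≈ 6280 J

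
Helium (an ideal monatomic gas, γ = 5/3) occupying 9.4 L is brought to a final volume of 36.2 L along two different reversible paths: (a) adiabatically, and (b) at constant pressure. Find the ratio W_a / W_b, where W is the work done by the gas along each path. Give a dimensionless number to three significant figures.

W_a / W_b ≈ 0.312

Path (a) adiabatic: W = P₁V₁(1 − (V₁/V₂)^(γ−1))/(γ−1) → W_a/(P₁V₁) = 0.8895.
Path (b) isobaric: W = P₁(V₂ − V₁) → W_b/(P₁V₁) = 2.851.
W_a / W_b = 0.8895 / 2.851 = 0.312.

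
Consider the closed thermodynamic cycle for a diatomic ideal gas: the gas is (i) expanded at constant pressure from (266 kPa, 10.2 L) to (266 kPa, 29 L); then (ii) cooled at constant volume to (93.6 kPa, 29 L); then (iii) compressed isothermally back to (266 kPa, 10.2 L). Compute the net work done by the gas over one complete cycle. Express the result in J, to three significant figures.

W_net ≈ 2160 J

Leg (i): W = PΔV = (266)(29 − 10.2) = 5001 J.
Leg (ii): W = 0.
Leg (iii): W = PᵢVᵢ ln(V_f/Vᵢ) = (2714) ln(10.2/29) = -2836 J.
W_net = 5001 − 2836 = 2165 J.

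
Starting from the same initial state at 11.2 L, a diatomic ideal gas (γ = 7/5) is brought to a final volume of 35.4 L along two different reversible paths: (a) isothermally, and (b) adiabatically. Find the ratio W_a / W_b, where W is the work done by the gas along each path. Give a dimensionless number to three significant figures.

W_a / W_b ≈ 1.25

Path (a) isothermal: W = P₁V₁ ln(V₂/V₁) → W_a/(P₁V₁) = 1.151.
Path (b) adiabatic: W = P₁V₁(1 − (V₁/V₂)^(γ−1))/(γ−1) → W_b/(P₁V₁) = 0.9223.
W_a / W_b = 1.151 / 0.9223 = 1.248.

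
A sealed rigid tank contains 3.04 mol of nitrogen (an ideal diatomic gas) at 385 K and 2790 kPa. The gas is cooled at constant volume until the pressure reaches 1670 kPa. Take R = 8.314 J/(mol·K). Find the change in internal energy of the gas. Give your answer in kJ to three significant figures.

Constant volume ⇒ W = 0, so Q = ΔU = nCᵥΔT with Cᵥ = 5R/2 = 20.79 J/(mol·K).
At constant V, T₂/T₁ = P₂/P₁ ⇒ ΔT = T₁(P₂/P₁ − 1) = 385·(1670/2790 − 1) = -154.6 K.
ΔU = (3.04)(20.79)(-154.6) = -9766 J.

ΔU ≈ -9.77 kJ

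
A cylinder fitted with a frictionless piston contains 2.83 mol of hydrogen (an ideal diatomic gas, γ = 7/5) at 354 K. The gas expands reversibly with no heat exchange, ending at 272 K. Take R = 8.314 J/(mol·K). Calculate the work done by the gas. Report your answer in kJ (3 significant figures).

Adiabatic ⇒ Q = 0, so W_by = −ΔU = nCᵥ(T₁ − T₂).
Cᵥ = 5R/2 = 20.79 J/(mol·K).
W = (2.83)(20.79)(354 − 272) = 4823 J.

W ≈ 4.82 kJ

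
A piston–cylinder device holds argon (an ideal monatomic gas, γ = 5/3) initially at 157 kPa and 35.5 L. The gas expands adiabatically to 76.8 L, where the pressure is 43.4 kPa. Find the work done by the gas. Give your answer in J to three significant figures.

W ≈ 3360 J

Adiabatic: W = (P₁V₁ − P₂V₂)/(γ − 1) with γ = 5/3.
P₁V₁ = 5574 J, P₂V₂ = 3333 J.
W = (5574 − 3333) / 0.6667 = 3361 J.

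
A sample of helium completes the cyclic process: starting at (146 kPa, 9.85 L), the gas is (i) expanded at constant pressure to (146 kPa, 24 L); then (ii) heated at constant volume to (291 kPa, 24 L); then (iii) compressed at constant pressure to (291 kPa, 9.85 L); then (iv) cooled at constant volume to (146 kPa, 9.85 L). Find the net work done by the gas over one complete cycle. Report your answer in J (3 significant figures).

W_net ≈ -2050 J

Constant-volume legs do no work.
W(i) = (146)(24 − 9.85) = 2066 J; W(iii) = (291)(9.85 − 24) = -4118 J.
W_net = 2066 − 4118 = -2052 J (the counter-clockwise enclosed area).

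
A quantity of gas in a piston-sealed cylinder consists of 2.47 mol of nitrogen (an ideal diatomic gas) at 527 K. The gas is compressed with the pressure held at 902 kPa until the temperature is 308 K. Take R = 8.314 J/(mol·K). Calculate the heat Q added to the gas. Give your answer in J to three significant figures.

Isobaric: W = nRΔT = (2.47)(8.314)(-219) = -4497 J.
ΔU = nCᵥΔT with Cᵥ = 5R/2: ΔU = (2.47)(20.79)(-219) = -11243 J.
Q = ΔU + W = -11243 − 4497 = -15741 J.

Q ≈ -15700 J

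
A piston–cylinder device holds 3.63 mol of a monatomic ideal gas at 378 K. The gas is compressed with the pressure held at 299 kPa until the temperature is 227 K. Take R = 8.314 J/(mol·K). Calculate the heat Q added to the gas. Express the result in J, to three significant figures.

Isobaric: W = nRΔT = (3.63)(8.314)(-151) = -4557 J.
ΔU = nCᵥΔT with Cᵥ = 3R/2: ΔU = (3.63)(12.47)(-151) = -6836 J.
Q = ΔU + W = -6836 − 4557 = -11393 J.

Q ≈ -11400 J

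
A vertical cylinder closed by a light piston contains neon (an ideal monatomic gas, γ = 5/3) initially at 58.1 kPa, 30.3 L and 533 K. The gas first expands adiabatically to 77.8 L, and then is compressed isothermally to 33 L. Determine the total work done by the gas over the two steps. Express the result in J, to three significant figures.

W_total ≈ 427 J

Step 1 (adiabatic): W = (P₁V₁ − P₂V₂)/(γ−1) = (1760 − 938.8)/0.667 = 1232 J.
After step 1: P = 12.07 kPa, V = 77.8 L, T = 284.3 K.
Step 2 (isothermal): W = P₁V₁ ln(V₂/V₁) = (938.8) ln(33/77.8) = -805.2 J.
W_total = 1232 − 805.2 = 427.2 J.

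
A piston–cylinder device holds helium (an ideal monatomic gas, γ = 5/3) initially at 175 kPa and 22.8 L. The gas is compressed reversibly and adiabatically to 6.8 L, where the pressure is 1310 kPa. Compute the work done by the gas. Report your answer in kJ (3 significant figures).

W ≈ -7.38 kJ

Adiabatic: W = (P₁V₁ − P₂V₂)/(γ − 1) with γ = 5/3.
P₁V₁ = 3990 J, P₂V₂ = 8908 J.
W = (3990 − 8908) / 0.6667 = -7377 J.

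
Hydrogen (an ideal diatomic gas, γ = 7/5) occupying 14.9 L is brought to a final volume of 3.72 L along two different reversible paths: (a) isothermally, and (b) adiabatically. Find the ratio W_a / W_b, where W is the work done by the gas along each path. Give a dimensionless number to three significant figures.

W_a / W_b ≈ 0.748

Path (a) isothermal: W = P₁V₁ ln(V₂/V₁) → W_a/(P₁V₁) = -1.388.
Path (b) adiabatic: W = P₁V₁(1 − (V₁/V₂)^(γ−1))/(γ−1) → W_b/(P₁V₁) = -1.855.
W_a / W_b = -1.388 / -1.855 = 0.748.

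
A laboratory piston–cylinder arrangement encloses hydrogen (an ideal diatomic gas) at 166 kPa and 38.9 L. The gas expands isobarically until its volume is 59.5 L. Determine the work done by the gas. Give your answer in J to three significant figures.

W ≈ 3420 J

Isobaric: W = P ΔV.
W = (166 kPa)(59.5 − 38.9 L) = (166)(20.6) = 3420 J.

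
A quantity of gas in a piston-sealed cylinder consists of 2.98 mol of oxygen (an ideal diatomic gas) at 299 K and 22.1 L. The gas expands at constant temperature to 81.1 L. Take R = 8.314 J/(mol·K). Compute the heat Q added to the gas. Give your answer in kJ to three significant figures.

Q ≈ 9.63 kJ

Isothermal ⇒ ΔU = 0, so Q = W = nRT ln(V₂/V₁).
Q = (2.98)(8.314)(299) ln(81.1/22.1) = 7408 × 1.3 = 9631 J.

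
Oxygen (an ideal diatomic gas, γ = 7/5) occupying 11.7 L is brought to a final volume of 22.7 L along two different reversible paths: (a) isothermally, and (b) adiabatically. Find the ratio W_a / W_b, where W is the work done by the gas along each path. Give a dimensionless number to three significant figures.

W_a / W_b ≈ 1.14

Path (a) isothermal: W = P₁V₁ ln(V₂/V₁) → W_a/(P₁V₁) = 0.6628.
Path (b) adiabatic: W = P₁V₁(1 − (V₁/V₂)^(γ−1))/(γ−1) → W_b/(P₁V₁) = 0.5822.
W_a / W_b = 0.6628 / 0.5822 = 1.138.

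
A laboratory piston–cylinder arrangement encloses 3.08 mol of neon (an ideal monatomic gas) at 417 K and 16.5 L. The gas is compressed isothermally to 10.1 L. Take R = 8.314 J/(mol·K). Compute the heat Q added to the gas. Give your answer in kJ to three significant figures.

Q ≈ -5.24 kJ

Isothermal ⇒ ΔU = 0, so Q = W = nRT ln(V₂/V₁).
Q = (3.08)(8.314)(417) ln(10.1/16.5) = 10678 × -0.4908 = -5241 J.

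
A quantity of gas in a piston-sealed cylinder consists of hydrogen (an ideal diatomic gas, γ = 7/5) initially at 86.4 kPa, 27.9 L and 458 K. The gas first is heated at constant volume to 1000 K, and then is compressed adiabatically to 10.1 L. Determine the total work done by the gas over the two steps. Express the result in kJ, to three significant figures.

Step 1 (isochoric): W = 0 (constant volume).
After step 1: P = 188.6 kPa (V unchanged).
Step 2 (adiabatic): W = (P₁V₁ − P₂V₂)/(γ−1) = (5263 − 7903)/0.4 = -6598 J.
W_total = 0 − 6598 = -6598 J.

W_total ≈ -6.60 kJ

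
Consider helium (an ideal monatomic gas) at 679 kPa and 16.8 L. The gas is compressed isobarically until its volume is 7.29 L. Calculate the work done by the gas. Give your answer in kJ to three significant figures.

Isobaric: W = P ΔV.
W = (679 kPa)(7.29 − 16.8 L) = (679)(-9.51) = -6457 J.

W ≈ -6.46 kJ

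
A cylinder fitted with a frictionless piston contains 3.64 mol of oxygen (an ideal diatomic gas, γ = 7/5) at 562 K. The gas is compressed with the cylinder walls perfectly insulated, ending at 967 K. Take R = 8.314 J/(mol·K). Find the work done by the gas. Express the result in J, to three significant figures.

W ≈ -30600 J

Adiabatic ⇒ Q = 0, so W_by = −ΔU = nCᵥ(T₁ − T₂).
Cᵥ = 5R/2 = 20.79 J/(mol·K).
W = (3.64)(20.79)(562 − 967) = -30641 J.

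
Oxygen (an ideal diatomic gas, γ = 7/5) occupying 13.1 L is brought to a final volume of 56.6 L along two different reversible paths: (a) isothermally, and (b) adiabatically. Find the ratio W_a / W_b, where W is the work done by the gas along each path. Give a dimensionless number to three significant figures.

Path (a) isothermal: W = P₁V₁ ln(V₂/V₁) → W_a/(P₁V₁) = 1.463.
Path (b) adiabatic: W = P₁V₁(1 − (V₁/V₂)^(γ−1))/(γ−1) → W_b/(P₁V₁) = 1.108.
W_a / W_b = 1.463 / 1.108 = 1.321.

W_a / W_b ≈ 1.32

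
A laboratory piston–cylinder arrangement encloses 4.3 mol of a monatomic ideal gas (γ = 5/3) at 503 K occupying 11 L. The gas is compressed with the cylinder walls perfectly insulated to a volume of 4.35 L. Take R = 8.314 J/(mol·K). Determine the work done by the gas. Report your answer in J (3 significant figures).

Adiabatic: TV^(γ−1) = const with γ = 5/3.
T₂ = T₁ (V₁/V₂)^(γ−1) = 503 × (11/4.35)^0.667 = 503 × 1.856 = 933.6 K.
W_by = nCᵥ(T₁ − T₂) = (4.3)(12.47)(503 − 933.6) = -23092 J.

W ≈ -23100 J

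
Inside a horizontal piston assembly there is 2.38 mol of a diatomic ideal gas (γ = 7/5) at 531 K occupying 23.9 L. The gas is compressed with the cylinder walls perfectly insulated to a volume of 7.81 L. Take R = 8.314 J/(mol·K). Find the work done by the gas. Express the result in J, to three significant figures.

W ≈ -14800 J

Adiabatic: TV^(γ−1) = const with γ = 7/5.
T₂ = T₁ (V₁/V₂)^(γ−1) = 531 × (23.9/7.81)^0.4 = 531 × 1.564 = 830.6 K.
W_by = nCᵥ(T₁ − T₂) = (2.38)(20.79)(531 − 830.6) = -14821 J.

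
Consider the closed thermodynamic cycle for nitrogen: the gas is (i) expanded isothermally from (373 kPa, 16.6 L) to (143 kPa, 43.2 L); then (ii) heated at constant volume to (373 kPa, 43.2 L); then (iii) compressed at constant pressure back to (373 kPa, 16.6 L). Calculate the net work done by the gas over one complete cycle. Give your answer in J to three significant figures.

Leg (i): W = PᵢVᵢ ln(V_f/Vᵢ) = (6192) ln(43.2/16.6) = 5922 J.
Leg (ii): W = 0.
Leg (iii): W = PΔV = (373)(16.6 − 43.2) = -9922 J.
W_net = 5922 − 9922 = -4000 J.

W_net ≈ -4000 J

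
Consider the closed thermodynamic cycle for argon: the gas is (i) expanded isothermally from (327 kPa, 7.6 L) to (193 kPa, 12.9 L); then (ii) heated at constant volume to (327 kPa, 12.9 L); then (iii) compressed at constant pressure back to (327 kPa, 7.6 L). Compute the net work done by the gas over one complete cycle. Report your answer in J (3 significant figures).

Leg (i): W = PᵢVᵢ ln(V_f/Vᵢ) = (2485) ln(12.9/7.6) = 1315 J.
Leg (ii): W = 0.
Leg (iii): W = PΔV = (327)(7.6 − 12.9) = -1733 J.
W_net = 1315 − 1733 = -418.2 J.

W_net ≈ -418 J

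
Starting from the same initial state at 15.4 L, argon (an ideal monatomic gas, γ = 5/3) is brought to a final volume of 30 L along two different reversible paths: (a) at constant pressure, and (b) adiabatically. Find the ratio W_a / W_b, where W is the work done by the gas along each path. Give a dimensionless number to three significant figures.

W_a / W_b ≈ 1.76

Path (a) isobaric: W = P₁(V₂ − V₁) → W_a/(P₁V₁) = 0.9481.
Path (b) adiabatic: W = P₁V₁(1 − (V₁/V₂)^(γ−1))/(γ−1) → W_b/(P₁V₁) = 0.5383.
W_a / W_b = 0.9481 / 0.5383 = 1.761.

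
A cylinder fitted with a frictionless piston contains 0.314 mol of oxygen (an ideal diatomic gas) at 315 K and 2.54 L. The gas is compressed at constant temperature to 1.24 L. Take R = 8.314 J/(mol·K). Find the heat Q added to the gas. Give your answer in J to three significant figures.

Q ≈ -590 J

Isothermal ⇒ ΔU = 0, so Q = W = nRT ln(V₂/V₁).
Q = (0.314)(8.314)(315) ln(1.24/2.54) = 822.3 × -0.7171 = -589.7 J.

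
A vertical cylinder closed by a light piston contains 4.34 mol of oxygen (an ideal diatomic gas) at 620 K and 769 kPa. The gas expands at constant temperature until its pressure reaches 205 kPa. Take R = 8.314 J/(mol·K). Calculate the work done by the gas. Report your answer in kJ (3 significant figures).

W ≈ 29.6 kJ

Isothermal process: W = nRT ln(V₂/V₁) = nRT ln(P₁/P₂).
W = (4.34)(8.314)(620) × ln(769/205)
  = 22371 × ln(3.751) = 22371 × 1.322
W_by_gas = 29577 J.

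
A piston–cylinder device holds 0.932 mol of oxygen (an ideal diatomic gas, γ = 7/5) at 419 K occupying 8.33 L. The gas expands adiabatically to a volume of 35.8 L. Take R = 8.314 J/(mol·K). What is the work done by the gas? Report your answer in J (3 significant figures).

W ≈ 3590 J

Adiabatic: TV^(γ−1) = const with γ = 7/5.
T₂ = T₁ (V₁/V₂)^(γ−1) = 419 × (8.33/35.8)^0.4 = 419 × 0.5581 = 233.8 K.
W_by = nCᵥ(T₁ − T₂) = (0.932)(20.79)(419 − 233.8) = 3587 J.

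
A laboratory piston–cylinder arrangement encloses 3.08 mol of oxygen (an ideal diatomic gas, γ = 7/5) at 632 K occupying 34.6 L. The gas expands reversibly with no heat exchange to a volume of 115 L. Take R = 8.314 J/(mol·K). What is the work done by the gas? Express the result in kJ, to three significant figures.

W ≈ 15.4 kJ

Adiabatic: TV^(γ−1) = const with γ = 7/5.
T₂ = T₁ (V₁/V₂)^(γ−1) = 632 × (34.6/115)^0.4 = 632 × 0.6185 = 390.9 K.
W_by = nCᵥ(T₁ − T₂) = (3.08)(20.79)(632 − 390.9) = 15435 J.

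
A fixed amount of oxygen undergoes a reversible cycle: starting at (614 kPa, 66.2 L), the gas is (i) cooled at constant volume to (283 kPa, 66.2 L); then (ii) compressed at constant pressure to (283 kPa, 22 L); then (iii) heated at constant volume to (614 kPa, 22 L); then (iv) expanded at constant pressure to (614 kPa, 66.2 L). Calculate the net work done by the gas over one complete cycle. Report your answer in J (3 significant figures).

Constant-volume legs do no work.
W(ii) = (283)(22 − 66.2) = -12509 J; W(iv) = (614)(66.2 − 22) = 27139 J.
W_net = -12509 + 27139 = 14630 J (the clockwise enclosed area).

W_net ≈ 14600 J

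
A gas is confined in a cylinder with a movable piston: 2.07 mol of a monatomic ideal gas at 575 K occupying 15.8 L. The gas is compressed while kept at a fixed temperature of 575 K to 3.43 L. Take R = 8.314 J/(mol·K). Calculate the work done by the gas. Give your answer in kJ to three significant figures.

W ≈ -15.1 kJ

Isothermal: W = nRT ln(V₂/V₁).
W = (2.07)(8.314)(575) × ln(3.43/15.8)
  = 9896 × -1.527
W_by_gas = -15115 J.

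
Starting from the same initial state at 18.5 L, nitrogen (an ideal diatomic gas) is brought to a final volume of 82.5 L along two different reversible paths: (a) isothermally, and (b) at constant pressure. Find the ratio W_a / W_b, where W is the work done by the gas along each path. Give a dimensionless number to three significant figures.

W_a / W_b ≈ 0.432

Path (a) isothermal: W = P₁V₁ ln(V₂/V₁) → W_a/(P₁V₁) = 1.495.
Path (b) isobaric: W = P₁(V₂ − V₁) → W_b/(P₁V₁) = 3.459.
W_a / W_b = 1.495 / 3.459 = 0.4322.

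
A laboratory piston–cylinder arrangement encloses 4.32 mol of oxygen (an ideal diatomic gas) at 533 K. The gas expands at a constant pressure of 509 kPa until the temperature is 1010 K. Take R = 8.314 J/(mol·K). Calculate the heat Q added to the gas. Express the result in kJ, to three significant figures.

Isobaric: W = nRΔT = (4.32)(8.314)(477) = 17132 J.
ΔU = nCᵥΔT with Cᵥ = 5R/2: ΔU = (4.32)(20.79)(477) = 42830 J.
Q = ΔU + W = 42830 + 17132 = 59963 J.

Q ≈ 60.0 kJ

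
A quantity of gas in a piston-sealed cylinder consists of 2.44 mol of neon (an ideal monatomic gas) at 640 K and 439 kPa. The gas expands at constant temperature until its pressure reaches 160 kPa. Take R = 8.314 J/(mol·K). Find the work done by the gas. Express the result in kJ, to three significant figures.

Isothermal process: W = nRT ln(V₂/V₁) = nRT ln(P₁/P₂).
W = (2.44)(8.314)(640) × ln(439/160)
  = 12983 × ln(2.744) = 12983 × 1.009
W_by_gas = 13104 J.

W ≈ 13.1 kJ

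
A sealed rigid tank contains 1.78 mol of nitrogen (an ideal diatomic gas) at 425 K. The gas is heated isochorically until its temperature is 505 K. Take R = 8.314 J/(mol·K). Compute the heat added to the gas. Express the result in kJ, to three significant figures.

Q ≈ 2.96 kJ

Constant volume ⇒ W = 0, so Q = ΔU = nCᵥΔT with Cᵥ = 5R/2 = 20.79 J/(mol·K).
ΔU = (1.78)(20.79)(505 − 425) = 2960 J.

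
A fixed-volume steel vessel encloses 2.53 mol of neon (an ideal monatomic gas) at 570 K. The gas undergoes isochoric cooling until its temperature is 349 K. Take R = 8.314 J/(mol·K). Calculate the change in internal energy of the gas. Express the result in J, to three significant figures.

ΔU ≈ -6970 J

Constant volume ⇒ W = 0, so Q = ΔU = nCᵥΔT with Cᵥ = 3R/2 = 12.47 J/(mol·K).
ΔU = (2.53)(12.47)(349 − 570) = -6973 J.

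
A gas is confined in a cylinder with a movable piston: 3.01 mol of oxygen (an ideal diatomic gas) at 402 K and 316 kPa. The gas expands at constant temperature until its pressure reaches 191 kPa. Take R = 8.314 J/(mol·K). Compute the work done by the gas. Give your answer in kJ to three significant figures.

Isothermal process: W = nRT ln(V₂/V₁) = nRT ln(P₁/P₂).
W = (3.01)(8.314)(402) × ln(316/191)
  = 10060 × ln(1.654) = 10060 × 0.5035
W_by_gas = 5065 J.

W ≈ 5.06 kJ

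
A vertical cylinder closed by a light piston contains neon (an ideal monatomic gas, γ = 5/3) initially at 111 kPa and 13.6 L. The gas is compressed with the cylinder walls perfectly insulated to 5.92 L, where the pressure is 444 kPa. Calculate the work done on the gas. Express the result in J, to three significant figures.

Adiabatic: W = (P₁V₁ − P₂V₂)/(γ − 1) with γ = 5/3.
P₁V₁ = 1510 J, P₂V₂ = 2628 J.
W = (1510 − 2628) / 0.6667 = -1678 J.
Work on gas = −W_by = 1678 J.

W ≈ 1680 J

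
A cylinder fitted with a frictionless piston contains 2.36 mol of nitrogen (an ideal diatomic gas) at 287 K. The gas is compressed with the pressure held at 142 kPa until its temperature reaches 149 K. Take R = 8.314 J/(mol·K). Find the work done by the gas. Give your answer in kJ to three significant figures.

W ≈ -2.71 kJ

Isobaric: W = P ΔV = nR ΔT.
W = (2.36)(8.314)(149 − 287) = -2708 J.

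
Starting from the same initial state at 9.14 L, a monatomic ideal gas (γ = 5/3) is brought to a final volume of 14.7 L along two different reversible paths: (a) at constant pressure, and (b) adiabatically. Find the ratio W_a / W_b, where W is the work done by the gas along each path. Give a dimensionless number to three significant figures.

W_a / W_b ≈ 1.49

Path (a) isobaric: W = P₁(V₂ − V₁) → W_a/(P₁V₁) = 0.6083.
Path (b) adiabatic: W = P₁V₁(1 − (V₁/V₂)^(γ−1))/(γ−1) → W_b/(P₁V₁) = 0.4073.
W_a / W_b = 0.6083 / 0.4073 = 1.494.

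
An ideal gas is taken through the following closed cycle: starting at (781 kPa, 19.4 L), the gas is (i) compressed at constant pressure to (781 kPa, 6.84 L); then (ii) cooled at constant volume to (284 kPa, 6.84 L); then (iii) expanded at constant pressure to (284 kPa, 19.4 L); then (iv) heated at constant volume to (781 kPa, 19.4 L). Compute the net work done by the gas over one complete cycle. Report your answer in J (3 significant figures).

Constant-volume legs do no work.
W(i) = (781)(6.84 − 19.4) = -9809 J; W(iii) = (284)(19.4 − 6.84) = 3567 J.
W_net = -9809 + 3567 = -6242 J (the counter-clockwise enclosed area).

W_net ≈ -6240 J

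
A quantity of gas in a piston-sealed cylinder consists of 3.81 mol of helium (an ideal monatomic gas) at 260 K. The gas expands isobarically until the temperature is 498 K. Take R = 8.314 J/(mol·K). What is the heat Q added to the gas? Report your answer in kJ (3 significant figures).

Isobaric: W = nRΔT = (3.81)(8.314)(238) = 7539 J.
ΔU = nCᵥΔT with Cᵥ = 3R/2: ΔU = (3.81)(12.47)(238) = 11308 J.
Q = ΔU + W = 11308 + 7539 = 18847 J.

Q ≈ 18.8 kJ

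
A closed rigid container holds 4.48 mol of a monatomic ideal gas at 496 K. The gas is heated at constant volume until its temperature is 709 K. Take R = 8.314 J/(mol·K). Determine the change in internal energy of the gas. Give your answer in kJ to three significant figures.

Constant volume ⇒ W = 0, so Q = ΔU = nCᵥΔT with Cᵥ = 3R/2 = 12.47 J/(mol·K).
ΔU = (4.48)(12.47)(709 − 496) = 11900 J.

ΔU ≈ 11.9 kJ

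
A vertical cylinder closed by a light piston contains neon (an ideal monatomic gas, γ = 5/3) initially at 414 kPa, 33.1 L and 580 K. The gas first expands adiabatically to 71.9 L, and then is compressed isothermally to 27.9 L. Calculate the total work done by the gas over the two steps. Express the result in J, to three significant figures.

Step 1 (adiabatic): W = (P₁V₁ − P₂V₂)/(γ−1) = (13703 − 8170)/0.667 = 8300 J.
After step 1: P = 113.6 kPa, V = 71.9 L, T = 345.8 K.
Step 2 (isothermal): W = P₁V₁ ln(V₂/V₁) = (8170) ln(27.9/71.9) = -7734 J.
W_total = 8300 − 7734 = 565.7 J.

W_total ≈ 566 J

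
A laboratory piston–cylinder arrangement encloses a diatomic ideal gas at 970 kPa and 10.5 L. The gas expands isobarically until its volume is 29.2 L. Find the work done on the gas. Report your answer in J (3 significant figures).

W ≈ -18100 J

Isobaric: W = P ΔV.
W = (970 kPa)(29.2 − 10.5 L) = (970)(18.7) = 18139 J.
Work on gas = −W_by = -18139 J.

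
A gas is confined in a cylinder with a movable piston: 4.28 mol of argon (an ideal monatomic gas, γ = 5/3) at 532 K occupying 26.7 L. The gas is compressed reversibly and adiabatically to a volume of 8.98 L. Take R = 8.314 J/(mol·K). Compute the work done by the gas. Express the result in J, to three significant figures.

Adiabatic: TV^(γ−1) = const with γ = 5/3.
T₂ = T₁ (V₁/V₂)^(γ−1) = 532 × (26.7/8.98)^0.667 = 532 × 2.068 = 1100 K.
W_by = nCᵥ(T₁ − T₂) = (4.28)(12.47)(532 − 1100) = -30319 J.

W ≈ -30300 J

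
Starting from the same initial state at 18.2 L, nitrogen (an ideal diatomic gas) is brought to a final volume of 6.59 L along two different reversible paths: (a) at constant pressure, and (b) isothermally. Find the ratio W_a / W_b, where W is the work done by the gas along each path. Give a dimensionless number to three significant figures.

Path (a) isobaric: W = P₁(V₂ − V₁) → W_a/(P₁V₁) = -0.6379.
Path (b) isothermal: W = P₁V₁ ln(V₂/V₁) → W_b/(P₁V₁) = -1.016.
W_a / W_b = -0.6379 / -1.016 = 0.6279.

W_a / W_b ≈ 0.628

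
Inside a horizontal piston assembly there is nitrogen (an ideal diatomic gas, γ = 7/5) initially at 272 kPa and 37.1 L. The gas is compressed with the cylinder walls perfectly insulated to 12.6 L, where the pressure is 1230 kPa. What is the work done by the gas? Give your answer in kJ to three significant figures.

Adiabatic: W = (P₁V₁ − P₂V₂)/(γ − 1) with γ = 7/5.
P₁V₁ = 10091 J, P₂V₂ = 15498 J.
W = (10091 − 15498) / 0.4 = -13517 J.

W ≈ -13.5 kJ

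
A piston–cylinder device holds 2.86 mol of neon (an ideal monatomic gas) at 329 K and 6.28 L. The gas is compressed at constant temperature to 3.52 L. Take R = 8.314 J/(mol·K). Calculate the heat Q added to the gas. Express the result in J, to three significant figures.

Isothermal ⇒ ΔU = 0, so Q = W = nRT ln(V₂/V₁).
Q = (2.86)(8.314)(329) ln(3.52/6.28) = 7823 × -0.5789 = -4529 J.

Q ≈ -4530 J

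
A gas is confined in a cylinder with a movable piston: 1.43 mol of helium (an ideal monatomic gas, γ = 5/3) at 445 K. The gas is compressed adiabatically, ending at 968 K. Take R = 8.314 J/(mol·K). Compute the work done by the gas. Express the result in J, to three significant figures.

W ≈ -9330 J

Adiabatic ⇒ Q = 0, so W_by = −ΔU = nCᵥ(T₁ − T₂).
Cᵥ = 3R/2 = 12.47 J/(mol·K).
W = (1.43)(12.47)(445 − 968) = -9327 J.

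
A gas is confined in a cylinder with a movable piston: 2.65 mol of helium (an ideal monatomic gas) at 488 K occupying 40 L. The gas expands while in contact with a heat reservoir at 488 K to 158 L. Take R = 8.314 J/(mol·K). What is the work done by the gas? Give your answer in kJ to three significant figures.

Isothermal: W = nRT ln(V₂/V₁).
W = (2.65)(8.314)(488) × ln(158/40)
  = 10752 × 1.374
W_by_gas = 14770 J.

W ≈ 14.8 kJ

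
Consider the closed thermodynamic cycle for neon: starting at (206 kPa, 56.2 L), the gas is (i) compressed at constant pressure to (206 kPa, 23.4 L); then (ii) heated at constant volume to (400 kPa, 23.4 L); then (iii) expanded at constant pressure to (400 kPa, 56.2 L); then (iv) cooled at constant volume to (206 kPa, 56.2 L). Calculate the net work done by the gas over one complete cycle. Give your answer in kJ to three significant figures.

W_net ≈ 6.36 kJ

Constant-volume legs do no work.
W(i) = (206)(23.4 − 56.2) = -6757 J; W(iii) = (400)(56.2 − 23.4) = 13120 J.
W_net = -6757 + 13120 = 6363 J (the clockwise enclosed area).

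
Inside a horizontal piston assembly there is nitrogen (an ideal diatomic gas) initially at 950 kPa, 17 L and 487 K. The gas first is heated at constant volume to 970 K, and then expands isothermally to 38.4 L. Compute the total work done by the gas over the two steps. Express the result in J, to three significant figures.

Step 1 (isochoric): W = 0 (constant volume).
After step 1: P = 1892 kPa (V unchanged).
Step 2 (isothermal): W = P₁V₁ ln(V₂/V₁) = (32167) ln(38.4/17) = 26211 J.
W_total = 0 + 26211 = 26211 J.

W_total ≈ 26200 J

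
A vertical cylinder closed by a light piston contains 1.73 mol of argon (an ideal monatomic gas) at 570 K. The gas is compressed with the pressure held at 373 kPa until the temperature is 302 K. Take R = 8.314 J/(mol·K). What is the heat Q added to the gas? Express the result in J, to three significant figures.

Q ≈ -9640 J

Isobaric: W = nRΔT = (1.73)(8.314)(-268) = -3855 J.
ΔU = nCᵥΔT with Cᵥ = 3R/2: ΔU = (1.73)(12.47)(-268) = -5782 J.
Q = ΔU + W = -5782 − 3855 = -9637 J.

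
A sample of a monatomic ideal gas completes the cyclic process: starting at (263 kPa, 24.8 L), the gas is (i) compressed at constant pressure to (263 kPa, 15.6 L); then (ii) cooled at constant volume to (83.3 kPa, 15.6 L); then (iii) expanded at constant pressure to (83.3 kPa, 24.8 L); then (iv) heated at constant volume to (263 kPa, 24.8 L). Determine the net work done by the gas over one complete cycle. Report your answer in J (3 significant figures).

W_net ≈ -1650 J

Constant-volume legs do no work.
W(i) = (263)(15.6 − 24.8) = -2420 J; W(iii) = (83.3)(24.8 − 15.6) = 766.4 J.
W_net = -2420 + 766.4 = -1653 J (the counter-clockwise enclosed area).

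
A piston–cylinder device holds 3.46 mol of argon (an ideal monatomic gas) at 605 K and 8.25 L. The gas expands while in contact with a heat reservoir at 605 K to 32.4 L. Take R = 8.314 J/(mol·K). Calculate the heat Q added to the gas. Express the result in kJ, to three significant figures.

Isothermal ⇒ ΔU = 0, so Q = W = nRT ln(V₂/V₁).
Q = (3.46)(8.314)(605) ln(32.4/8.25) = 17404 × 1.368 = 23807 J.

Q ≈ 23.8 kJ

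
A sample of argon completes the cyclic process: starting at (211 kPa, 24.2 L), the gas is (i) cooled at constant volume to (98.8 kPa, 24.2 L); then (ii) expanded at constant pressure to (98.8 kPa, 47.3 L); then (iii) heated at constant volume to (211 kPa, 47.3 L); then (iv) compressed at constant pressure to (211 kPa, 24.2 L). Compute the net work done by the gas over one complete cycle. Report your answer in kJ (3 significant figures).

Constant-volume legs do no work.
W(ii) = (98.8)(47.3 − 24.2) = 2282 J; W(iv) = (211)(24.2 − 47.3) = -4874 J.
W_net = 2282 − 4874 = -2592 J (the counter-clockwise enclosed area).

W_net ≈ -2.59 kJ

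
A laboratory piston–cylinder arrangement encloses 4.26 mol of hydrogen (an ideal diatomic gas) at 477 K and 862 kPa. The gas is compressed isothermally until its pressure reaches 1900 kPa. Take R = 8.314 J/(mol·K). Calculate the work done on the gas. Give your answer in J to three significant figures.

W ≈ 13400 J

Isothermal process: W = nRT ln(V₂/V₁) = nRT ln(P₁/P₂).
W = (4.26)(8.314)(477) × ln(862/1900)
  = 16894 × ln(0.4537) = 16894 × -0.7904
W_by_gas = -13352 J; work on gas = −W_by = 13352 J.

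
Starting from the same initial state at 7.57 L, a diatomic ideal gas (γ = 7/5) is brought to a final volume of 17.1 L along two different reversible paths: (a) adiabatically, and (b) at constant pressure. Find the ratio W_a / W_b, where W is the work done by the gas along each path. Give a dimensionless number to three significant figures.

Path (a) adiabatic: W = P₁V₁(1 − (V₁/V₂)^(γ−1))/(γ−1) → W_a/(P₁V₁) = 0.6954.
Path (b) isobaric: W = P₁(V₂ − V₁) → W_b/(P₁V₁) = 1.259.
W_a / W_b = 0.6954 / 1.259 = 0.5524.

W_a / W_b ≈ 0.552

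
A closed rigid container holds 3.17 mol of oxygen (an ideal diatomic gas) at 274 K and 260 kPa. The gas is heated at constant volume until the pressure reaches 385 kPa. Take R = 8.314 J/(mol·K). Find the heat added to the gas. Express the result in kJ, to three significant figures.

Constant volume ⇒ W = 0, so Q = ΔU = nCᵥΔT with Cᵥ = 5R/2 = 20.79 J/(mol·K).
At constant V, T₂/T₁ = P₂/P₁ ⇒ ΔT = T₁(P₂/P₁ − 1) = 274·(385/260 − 1) = 131.7 K.
ΔU = (3.17)(20.79)(131.7) = 8680 J.

Q ≈ 8.68 kJ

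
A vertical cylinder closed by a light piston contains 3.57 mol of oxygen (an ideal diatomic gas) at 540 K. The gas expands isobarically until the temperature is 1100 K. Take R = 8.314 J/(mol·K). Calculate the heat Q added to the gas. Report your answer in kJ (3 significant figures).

Q ≈ 58.2 kJ

Isobaric: W = nRΔT = (3.57)(8.314)(560) = 16621 J.
ΔU = nCᵥΔT with Cᵥ = 5R/2: ΔU = (3.57)(20.79)(560) = 41553 J.
Q = ΔU + W = 41553 + 16621 = 58175 J.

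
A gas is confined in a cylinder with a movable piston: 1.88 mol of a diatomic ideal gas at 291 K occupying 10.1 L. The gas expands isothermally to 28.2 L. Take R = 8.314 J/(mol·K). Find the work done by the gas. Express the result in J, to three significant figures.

Isothermal: W = nRT ln(V₂/V₁).
W = (1.88)(8.314)(291) × ln(28.2/10.1)
  = 4548 × 1.027
W_by_gas = 4670 J.

W ≈ 4670 J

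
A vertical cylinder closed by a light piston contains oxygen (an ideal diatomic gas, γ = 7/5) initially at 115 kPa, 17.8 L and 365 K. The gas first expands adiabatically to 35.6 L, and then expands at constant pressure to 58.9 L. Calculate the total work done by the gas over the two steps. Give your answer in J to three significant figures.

W_total ≈ 2250 J

Step 1 (adiabatic): W = (P₁V₁ − P₂V₂)/(γ−1) = (2047 − 1551)/0.4 = 1239 J.
After step 1: P = 43.58 kPa, V = 35.6 L, T = 276.6 K.
Step 2 (isobaric): W = PΔV = (43.58 kPa)(58.9 − 35.6 L) = 1015 J.
W_total = 1239 + 1015 = 2255 J.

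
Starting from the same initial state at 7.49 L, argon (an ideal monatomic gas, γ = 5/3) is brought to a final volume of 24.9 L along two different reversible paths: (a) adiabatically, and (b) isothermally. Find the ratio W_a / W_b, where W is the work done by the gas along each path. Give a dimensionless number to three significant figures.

Path (a) adiabatic: W = P₁V₁(1 − (V₁/V₂)^(γ−1))/(γ−1) → W_a/(P₁V₁) = 0.8266.
Path (b) isothermal: W = P₁V₁ ln(V₂/V₁) → W_b/(P₁V₁) = 1.201.
W_a / W_b = 0.8266 / 1.201 = 0.6881.

W_a / W_b ≈ 0.688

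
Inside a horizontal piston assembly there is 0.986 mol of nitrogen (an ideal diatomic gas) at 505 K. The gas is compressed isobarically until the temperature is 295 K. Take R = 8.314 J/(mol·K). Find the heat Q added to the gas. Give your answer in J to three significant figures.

Q ≈ -6030 J

Isobaric: W = nRΔT = (0.986)(8.314)(-210) = -1721 J.
ΔU = nCᵥΔT with Cᵥ = 5R/2: ΔU = (0.986)(20.79)(-210) = -4304 J.
Q = ΔU + W = -4304 − 1721 = -6025 J.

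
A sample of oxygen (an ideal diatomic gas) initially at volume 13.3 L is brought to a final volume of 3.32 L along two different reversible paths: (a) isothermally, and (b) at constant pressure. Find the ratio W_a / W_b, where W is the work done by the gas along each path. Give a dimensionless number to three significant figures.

Path (a) isothermal: W = P₁V₁ ln(V₂/V₁) → W_a/(P₁V₁) = -1.388.
Path (b) isobaric: W = P₁(V₂ − V₁) → W_b/(P₁V₁) = -0.7504.
W_a / W_b = -1.388 / -0.7504 = 1.849.

W_a / W_b ≈ 1.85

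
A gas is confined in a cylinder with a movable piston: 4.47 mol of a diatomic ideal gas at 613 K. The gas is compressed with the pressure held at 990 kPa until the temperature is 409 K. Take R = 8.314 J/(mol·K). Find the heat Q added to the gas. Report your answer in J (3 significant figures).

Q ≈ -26500 J

Isobaric: W = nRΔT = (4.47)(8.314)(-204) = -7581 J.
ΔU = nCᵥΔT with Cᵥ = 5R/2: ΔU = (4.47)(20.79)(-204) = -18953 J.
Q = ΔU + W = -18953 − 7581 = -26535 J.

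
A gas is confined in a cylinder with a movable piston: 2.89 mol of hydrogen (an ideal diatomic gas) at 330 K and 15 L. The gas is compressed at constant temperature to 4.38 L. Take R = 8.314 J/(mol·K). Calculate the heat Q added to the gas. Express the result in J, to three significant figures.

Q ≈ -9760 J

Isothermal ⇒ ΔU = 0, so Q = W = nRT ln(V₂/V₁).
Q = (2.89)(8.314)(330) ln(4.38/15) = 7929 × -1.231 = -9761 J.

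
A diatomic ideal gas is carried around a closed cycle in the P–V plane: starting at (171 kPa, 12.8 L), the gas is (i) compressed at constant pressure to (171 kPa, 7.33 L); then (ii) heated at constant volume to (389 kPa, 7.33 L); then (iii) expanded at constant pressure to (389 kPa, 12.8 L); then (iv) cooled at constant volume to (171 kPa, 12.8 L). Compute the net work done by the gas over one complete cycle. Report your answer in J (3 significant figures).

Constant-volume legs do no work.
W(i) = (171)(7.33 − 12.8) = -935.4 J; W(iii) = (389)(12.8 − 7.33) = 2128 J.
W_net = -935.4 + 2128 = 1192 J (the clockwise enclosed area).

W_net ≈ 1190 J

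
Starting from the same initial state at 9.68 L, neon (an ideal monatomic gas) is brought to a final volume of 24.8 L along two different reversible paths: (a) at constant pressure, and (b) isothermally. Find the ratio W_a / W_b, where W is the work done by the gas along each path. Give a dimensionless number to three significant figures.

Path (a) isobaric: W = P₁(V₂ − V₁) → W_a/(P₁V₁) = 1.562.
Path (b) isothermal: W = P₁V₁ ln(V₂/V₁) → W_b/(P₁V₁) = 0.9408.
W_a / W_b = 1.562 / 0.9408 = 1.66.

W_a / W_b ≈ 1.66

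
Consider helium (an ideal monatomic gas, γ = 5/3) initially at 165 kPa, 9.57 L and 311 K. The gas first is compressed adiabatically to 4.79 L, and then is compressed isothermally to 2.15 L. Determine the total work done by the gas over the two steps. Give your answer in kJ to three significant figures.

W_total ≈ -3.40 kJ

Step 1 (adiabatic): W = (P₁V₁ − P₂V₂)/(γ−1) = (1579 − 2505)/0.667 = -1389 J.
After step 1: P = 522.9 kPa, V = 4.79 L, T = 493.3 K.
Step 2 (isothermal): W = P₁V₁ ln(V₂/V₁) = (2505) ln(2.15/4.79) = -2007 J.
W_total = -1389 − 2007 = -3395 J.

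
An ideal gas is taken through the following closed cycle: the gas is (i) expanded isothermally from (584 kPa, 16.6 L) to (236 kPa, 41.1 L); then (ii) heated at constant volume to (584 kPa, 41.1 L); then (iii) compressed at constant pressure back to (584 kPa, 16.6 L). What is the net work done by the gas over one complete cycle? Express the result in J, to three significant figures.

Leg (i): W = PᵢVᵢ ln(V_f/Vᵢ) = (9694) ln(41.1/16.6) = 8789 J.
Leg (ii): W = 0.
Leg (iii): W = PΔV = (584)(16.6 − 41.1) = -14308 J.
W_net = 8789 − 14308 = -5519 J.

W_net ≈ -5520 J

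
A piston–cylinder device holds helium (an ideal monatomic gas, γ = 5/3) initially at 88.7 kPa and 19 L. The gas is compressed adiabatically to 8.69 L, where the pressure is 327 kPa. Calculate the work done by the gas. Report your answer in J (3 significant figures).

W ≈ -1730 J

Adiabatic: W = (P₁V₁ − P₂V₂)/(γ − 1) with γ = 5/3.
P₁V₁ = 1685 J, P₂V₂ = 2842 J.
W = (1685 − 2842) / 0.6667 = -1734 J.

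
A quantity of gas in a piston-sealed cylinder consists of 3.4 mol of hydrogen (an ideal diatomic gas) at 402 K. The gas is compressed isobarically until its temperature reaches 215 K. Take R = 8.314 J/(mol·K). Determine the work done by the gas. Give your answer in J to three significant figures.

W ≈ -5290 J

Isobaric: W = P ΔV = nR ΔT.
W = (3.4)(8.314)(215 − 402) = -5286 J.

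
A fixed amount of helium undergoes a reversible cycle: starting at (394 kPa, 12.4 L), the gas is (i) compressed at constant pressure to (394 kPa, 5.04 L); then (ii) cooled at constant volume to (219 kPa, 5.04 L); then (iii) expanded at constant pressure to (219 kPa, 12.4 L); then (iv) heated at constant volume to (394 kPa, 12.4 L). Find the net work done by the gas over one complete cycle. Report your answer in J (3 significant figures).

W_net ≈ -1290 J

Constant-volume legs do no work.
W(i) = (394)(5.04 − 12.4) = -2900 J; W(iii) = (219)(12.4 − 5.04) = 1612 J.
W_net = -2900 + 1612 = -1288 J (the counter-clockwise enclosed area).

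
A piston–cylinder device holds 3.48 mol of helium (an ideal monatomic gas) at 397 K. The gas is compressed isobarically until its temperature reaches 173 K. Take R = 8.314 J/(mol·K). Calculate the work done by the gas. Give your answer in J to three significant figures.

W ≈ -6480 J

Isobaric: W = P ΔV = nR ΔT.
W = (3.48)(8.314)(173 − 397) = -6481 J.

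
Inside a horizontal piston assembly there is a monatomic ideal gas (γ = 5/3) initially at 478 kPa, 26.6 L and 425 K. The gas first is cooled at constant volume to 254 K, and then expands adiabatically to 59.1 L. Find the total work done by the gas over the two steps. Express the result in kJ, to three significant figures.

Step 1 (isochoric): W = 0 (constant volume).
After step 1: P = 285.7 kPa (V unchanged).
Step 2 (adiabatic): W = (P₁V₁ − P₂V₂)/(γ−1) = (7599 − 4463)/0.667 = 4704 J.
W_total = 0 + 4704 = 4704 J.

W_total ≈ 4.70 kJ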